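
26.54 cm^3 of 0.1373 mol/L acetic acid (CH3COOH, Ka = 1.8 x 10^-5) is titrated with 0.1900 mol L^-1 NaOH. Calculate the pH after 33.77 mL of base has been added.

12.66

n(acid) = 0.1373 x 0.02654 = 0.003644 mol; n(NaOH) added = 0.1900 x 0.03377 = 0.006416 mol.
Base is in excess by 0.006416 - 0.003644 = 0.002772 mol in a total volume of 0.06031 L.
[OH^-] = 0.002772/0.06031 = 0.04597 M, so pOH = 1.34 and pH = 14.00 - 1.34 = 12.66.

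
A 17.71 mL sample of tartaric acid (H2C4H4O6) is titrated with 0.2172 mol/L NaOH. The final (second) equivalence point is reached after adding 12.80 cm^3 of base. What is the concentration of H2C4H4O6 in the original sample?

n(NaOH) = 0.2172 x 0.01280 = 0.002780 mol.
At the final (second) equivalence point, 2 mol OH^- react per mol H2C4H4O6, so n(H2C4H4O6) = 0.002780 / 2 = 0.001390 mol.
[H2C4H4O6] = 0.001390 / 0.01771 L = 0.0785 M.

0.0785 M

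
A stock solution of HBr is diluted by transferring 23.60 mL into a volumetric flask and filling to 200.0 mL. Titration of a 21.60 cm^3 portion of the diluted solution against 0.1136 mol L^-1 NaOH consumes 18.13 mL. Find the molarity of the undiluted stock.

n(NaOH) = 0.1136 x 0.01813 = 0.002060 mol.
n(HBr) in the aliquot = 0.002060 mol.
[diluted HBr] = 0.002060 / 0.02160 = 0.09535 M.
Dilution factor = 200.0/23.60 = 8.475, so [stock] = 0.09535 x 8.475 = 0.808 M.

0.808 M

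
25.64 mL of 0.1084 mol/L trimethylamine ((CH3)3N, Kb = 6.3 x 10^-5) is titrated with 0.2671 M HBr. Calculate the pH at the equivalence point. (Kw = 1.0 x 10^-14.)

5.46

n((CH3)3N) = 0.1084 x 0.02564 = 0.002779 mol; V(HBr) at equivalence = 0.002779/0.2671 = 0.01041 L.
At equivalence the base is fully converted to (CH3)3NH+; total volume = 0.03605 L, so [(CH3)3NH+] = 0.002779/0.03605 = 0.07711 M.
Ka((CH3)3NH+) = Kw/Kb = 1.0e-14 / 6.3 x 10^-5 = 1.59e-10.
[H^+] = sqrt(Ka x [(CH3)3NH+]) = sqrt(1.59e-10 x 0.07711) = 3.50e-6 M.
pH = -log(3.50e-6) = 5.46.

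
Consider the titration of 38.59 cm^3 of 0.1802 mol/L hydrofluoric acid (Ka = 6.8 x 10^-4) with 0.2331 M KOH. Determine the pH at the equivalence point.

8.09

n(HF) = 0.1802 x 0.03859 = 0.006954 mol; V(KOH) at equivalence = 0.006954/0.2331 = 0.02983 L.
At equivalence all the acid is converted to F-; total volume = 0.03859 + 0.02983 = 0.06842 L, so [F-] = 0.006954/0.06842 = 0.1016 M.
Kb = Kw/Ka = 1.0e-14 / 6.8 x 10^-4 = 1.47e-11.
[OH^-] = sqrt(Kb x [F-]) = sqrt(1.47e-11 x 0.1016) = 1.22e-6 M.
pOH = 5.91, so pH = 14.00 - 5.91 = 8.09.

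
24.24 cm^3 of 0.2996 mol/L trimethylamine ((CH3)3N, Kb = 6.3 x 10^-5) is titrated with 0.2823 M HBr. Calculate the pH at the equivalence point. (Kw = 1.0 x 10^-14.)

n((CH3)3N) = 0.2996 x 0.02424 = 0.007262 mol; V(HBr) at equivalence = 0.007262/0.2823 = 0.02573 L.
At equivalence the base is fully converted to (CH3)3NH+; total volume = 0.04997 L, so [(CH3)3NH+] = 0.007262/0.04997 = 0.1453 M.
Ka((CH3)3NH+) = Kw/Kb = 1.0e-14 / 6.3 x 10^-5 = 1.59e-10.
[H^+] = sqrt(Ka x [(CH3)3NH+]) = sqrt(1.59e-10 x 0.1453) = 4.80e-6 M.
pH = -log(4.80e-6) = 5.32.

5.32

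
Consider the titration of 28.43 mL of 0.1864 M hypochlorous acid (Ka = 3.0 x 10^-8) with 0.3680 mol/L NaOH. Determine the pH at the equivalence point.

10.31

n(HClO) = 0.1864 x 0.02843 = 0.005299 mol; V(NaOH) at equivalence = 0.005299/0.3680 = 0.01440 L.
At equivalence all the acid is converted to ClO-; total volume = 0.02843 + 0.01440 = 0.04283 L, so [ClO-] = 0.005299/0.04283 = 0.1237 M.
Kb = Kw/Ka = 1.0e-14 / 3.0 x 10^-8 = 3.33e-7.
[OH^-] = sqrt(Kb x [ClO-]) = sqrt(3.33e-7 x 0.1237) = 0.000203 M.
pOH = 3.69, so pH = 14.00 - 3.69 = 10.31.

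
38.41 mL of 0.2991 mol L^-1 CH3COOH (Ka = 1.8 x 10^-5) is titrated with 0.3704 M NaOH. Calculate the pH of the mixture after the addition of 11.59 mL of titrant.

4.52

Initial n(CH3COOH) = 0.2991 x 0.03841 = 0.01149 mol.
n(NaOH) added = 0.3704 x 0.01159 = 0.004293 mol, converting that many moles of CH3COOH to CH3COO-.
Remaining n(CH3COOH) = 0.007195 mol; n(CH3COO-) = 0.004293 mol.
By Henderson-Hasselbalch, pH = pKa + log([A^-]/[HA]) = 4.74 + log(0.004293/0.007195) = 4.74 + (-0.22) = 4.52.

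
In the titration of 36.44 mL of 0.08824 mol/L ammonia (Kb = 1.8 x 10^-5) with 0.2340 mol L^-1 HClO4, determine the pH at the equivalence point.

n(NH3) = 0.08824 x 0.03644 = 0.003215 mol; V(HClO4) at equivalence = 0.003215/0.2340 = 0.01374 L.
At equivalence the base is fully converted to NH4+; total volume = 0.05018 L, so [NH4+] = 0.003215/0.05018 = 0.06408 M.
Ka(NH4+) = Kw/Kb = 1.0e-14 / 1.8 x 10^-5 = 5.56e-10.
[H^+] = sqrt(Ka x [NH4+]) = sqrt(5.56e-10 x 0.06408) = 5.97e-6 M.
pH = -log(5.97e-6) = 5.22.

5.22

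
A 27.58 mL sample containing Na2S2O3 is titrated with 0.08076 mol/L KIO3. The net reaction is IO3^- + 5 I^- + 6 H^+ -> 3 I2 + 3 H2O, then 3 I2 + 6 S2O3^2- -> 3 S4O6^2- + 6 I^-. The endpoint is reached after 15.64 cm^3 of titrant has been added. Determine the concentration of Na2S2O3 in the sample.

n(KIO3) = 0.08076 x 0.01564 = 0.001263 mol.
From the balanced equation, 1 mol KIO3 reacts with 6 mol Na2S2O3, so n(Na2S2O3) = 0.001263 x 6/1 = 0.007579 mol.
[Na2S2O3] = 0.007579 / 0.02758 L = 0.275 M.

0.275 M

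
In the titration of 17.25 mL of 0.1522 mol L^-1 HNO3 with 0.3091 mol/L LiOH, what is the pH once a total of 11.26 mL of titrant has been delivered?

12.48

n(acid) = 0.1522 x 0.01725 = 0.002625 mol; n(LiOH) added = 0.3091 x 0.01126 = 0.003480 mol.
Base is in excess by 0.003480 - 0.002625 = 0.0008550 mol in a total volume of 0.02851 L.
[OH^-] = 0.0008550/0.02851 = 0.02999 M, so pOH = 1.52 and pH = 14.00 - 1.52 = 12.48.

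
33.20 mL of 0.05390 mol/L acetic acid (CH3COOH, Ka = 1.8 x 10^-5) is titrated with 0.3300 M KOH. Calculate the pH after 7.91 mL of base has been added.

12.30

n(acid) = 0.05390 x 0.03320 = 0.001789 mol; n(KOH) added = 0.3300 x 0.007910 = 0.002610 mol.
Base is in excess by 0.002610 - 0.001789 = 0.0008208 mol in a total volume of 0.04111 L.
[OH^-] = 0.0008208/0.04111 = 0.01997 M, so pOH = 1.70 and pH = 14.00 - 1.70 = 12.30.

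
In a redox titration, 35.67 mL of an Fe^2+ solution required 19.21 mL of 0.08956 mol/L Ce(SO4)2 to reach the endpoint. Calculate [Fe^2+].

n(Ce(SO4)2) = 0.08956 x 0.01921 = 0.001720 mol.
From the balanced equation, 1 mol Ce(SO4)2 reacts with 1 mol Fe^2+, so n(Fe^2+) = 0.001720 x 1/1 = 0.001720 mol.
[Fe^2+] = 0.001720 / 0.03567 L = 0.0482 M.

0.0482 M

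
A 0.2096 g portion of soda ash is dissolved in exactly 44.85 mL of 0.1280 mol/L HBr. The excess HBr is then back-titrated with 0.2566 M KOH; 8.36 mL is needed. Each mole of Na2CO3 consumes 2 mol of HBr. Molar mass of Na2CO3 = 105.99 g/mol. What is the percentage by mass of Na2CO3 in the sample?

90.9%

Total n(HBr) added = 0.1280 x 0.04485 = 0.005741 mol.
n(KOH) used = 0.2566 x 0.008360 = 0.002145 mol, which equals the excess n(HBr).
So n(HBr) consumed by the sample = 0.005741 - 0.002145 = 0.003596 mol.
n(Na2CO3) = 0.003596 / 2 = 0.001798 mol.
mass Na2CO3 = 0.001798 x 105.99 = 0.1906 g, so %Na2CO3 = 0.1906/0.2096 x 100 = 90.9%.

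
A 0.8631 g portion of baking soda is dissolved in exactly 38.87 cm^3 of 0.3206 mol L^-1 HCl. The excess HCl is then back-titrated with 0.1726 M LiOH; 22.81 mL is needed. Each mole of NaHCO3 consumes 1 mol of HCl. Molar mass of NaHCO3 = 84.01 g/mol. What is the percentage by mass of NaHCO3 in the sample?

83.0%

Total n(HCl) added = 0.3206 x 0.03887 = 0.01246 mol.
n(LiOH) used = 0.1726 x 0.02281 = 0.003937 mol, which equals the excess n(HCl).
So n(HCl) consumed by the sample = 0.01246 - 0.003937 = 0.008525 mol.
n(NaHCO3) = 0.008525 / 1 = 0.008525 mol.
mass NaHCO3 = 0.008525 x 84.01 = 0.7162 g, so %NaHCO3 = 0.7162/0.8631 x 100 = 83.0%.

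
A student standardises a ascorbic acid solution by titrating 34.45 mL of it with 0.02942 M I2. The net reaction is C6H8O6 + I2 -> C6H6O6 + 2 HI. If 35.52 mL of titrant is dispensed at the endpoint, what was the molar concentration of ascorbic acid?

n(I2) = 0.02942 x 0.03552 = 0.001045 mol.
From the balanced equation, 1 mol I2 reacts with 1 mol ascorbic acid, so n(ascorbic acid) = 0.001045 x 1/1 = 0.001045 mol.
[ascorbic acid] = 0.001045 / 0.03445 L = 0.0303 M.

0.0303 M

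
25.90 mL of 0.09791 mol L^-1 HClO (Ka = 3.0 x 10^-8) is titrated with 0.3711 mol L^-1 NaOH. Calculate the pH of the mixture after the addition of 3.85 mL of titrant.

Initial n(HClO) = 0.09791 x 0.02590 = 0.002536 mol.
n(NaOH) added = 0.3711 x 0.003850 = 0.001429 mol, converting that many moles of HClO to ClO-.
Remaining n(HClO) = 0.001107 mol; n(ClO-) = 0.001429 mol.
By Henderson-Hasselbalch, pH = pKa + log([A^-]/[HA]) = 7.52 + log(0.001429/0.001107) = 7.52 + (+0.11) = 7.63.

7.63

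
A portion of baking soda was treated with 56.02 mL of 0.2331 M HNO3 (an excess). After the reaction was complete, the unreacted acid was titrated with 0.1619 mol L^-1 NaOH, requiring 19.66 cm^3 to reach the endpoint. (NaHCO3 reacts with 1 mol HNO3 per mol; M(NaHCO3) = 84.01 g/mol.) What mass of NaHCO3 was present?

Total n(HNO3) added = 0.2331 x 0.05602 = 0.01306 mol.
n(NaOH) used = 0.1619 x 0.01966 = 0.003183 mol, which equals the excess n(HNO3).
So n(HNO3) consumed by the sample = 0.01306 - 0.003183 = 0.009875 mol.
n(NaHCO3) = 0.009875 / 1 = 0.009875 mol.
mass = 0.009875 mol x 84.01 g/mol = 0.830 g.

0.830 g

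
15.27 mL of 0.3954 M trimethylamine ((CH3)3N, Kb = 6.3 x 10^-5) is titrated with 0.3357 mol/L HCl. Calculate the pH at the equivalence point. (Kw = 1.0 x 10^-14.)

n((CH3)3N) = 0.3954 x 0.01527 = 0.006038 mol; V(HCl) at equivalence = 0.006038/0.3357 = 0.01799 L.
At equivalence the base is fully converted to (CH3)3NH+; total volume = 0.03326 L, so [(CH3)3NH+] = 0.006038/0.03326 = 0.1816 M.
Ka((CH3)3NH+) = Kw/Kb = 1.0e-14 / 6.3 x 10^-5 = 1.59e-10.
[H^+] = sqrt(Ka x [(CH3)3NH+]) = sqrt(1.59e-10 x 0.1816) = 5.37e-6 M.
pH = -log(5.37e-6) = 5.27.

5.27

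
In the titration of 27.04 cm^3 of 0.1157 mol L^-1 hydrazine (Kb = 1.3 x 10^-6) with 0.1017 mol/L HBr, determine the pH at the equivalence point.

n(N2H4) = 0.1157 x 0.02704 = 0.003129 mol; V(HBr) at equivalence = 0.003129/0.1017 = 0.03076 L.
At equivalence the base is fully converted to N2H5+; total volume = 0.05780 L, so [N2H5+] = 0.003129/0.05780 = 0.05412 M.
Ka(N2H5+) = Kw/Kb = 1.0e-14 / 1.3 x 10^-6 = 7.69e-9.
[H^+] = sqrt(Ka x [N2H5+]) = sqrt(7.69e-9 x 0.05412) = 2.04e-5 M.
pH = -log(2.04e-5) = 4.69.

4.69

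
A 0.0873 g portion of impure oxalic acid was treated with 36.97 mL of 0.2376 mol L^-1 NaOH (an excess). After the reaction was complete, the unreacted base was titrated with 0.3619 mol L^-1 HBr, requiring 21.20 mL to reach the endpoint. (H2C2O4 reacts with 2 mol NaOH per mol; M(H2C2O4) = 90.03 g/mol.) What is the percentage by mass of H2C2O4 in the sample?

Total n(NaOH) added = 0.2376 x 0.03697 = 0.008784 mol.
n(HBr) used = 0.3619 x 0.02120 = 0.007672 mol, which equals the excess n(NaOH).
So n(NaOH) consumed by the sample = 0.008784 - 0.007672 = 0.001112 mol.
n(H2C2O4) = 0.001112 / 2 = 0.0005559 mol.
mass H2C2O4 = 0.0005559 x 90.03 = 0.05005 g, so %H2C2O4 = 0.05005/0.0873 x 100 = 57.3%.

57.3%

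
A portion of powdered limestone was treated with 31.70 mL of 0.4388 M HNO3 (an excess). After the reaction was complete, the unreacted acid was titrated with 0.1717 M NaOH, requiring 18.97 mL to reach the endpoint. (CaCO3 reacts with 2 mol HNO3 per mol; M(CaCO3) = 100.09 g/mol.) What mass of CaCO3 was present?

0.533 g

Total n(HNO3) added = 0.4388 x 0.03170 = 0.01391 mol.
n(NaOH) used = 0.1717 x 0.01897 = 0.003257 mol, which equals the excess n(HNO3).
So n(HNO3) consumed by the sample = 0.01391 - 0.003257 = 0.01065 mol.
n(CaCO3) = 0.01065 / 2 = 0.005326 mol.
mass = 0.005326 mol x 100.09 g/mol = 0.533 g.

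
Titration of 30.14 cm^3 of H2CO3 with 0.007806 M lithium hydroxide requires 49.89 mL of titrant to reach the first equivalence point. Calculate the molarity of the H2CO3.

n(LiOH) = 0.007806 x 0.04989 = 0.0003894 mol.
At the first equivalence point, 1 mol OH^- react per mol H2CO3, so n(H2CO3) = 0.0003894 / 1 = 0.0003894 mol.
[H2CO3] = 0.0003894 / 0.03014 L = 0.0129 M.

0.0129 M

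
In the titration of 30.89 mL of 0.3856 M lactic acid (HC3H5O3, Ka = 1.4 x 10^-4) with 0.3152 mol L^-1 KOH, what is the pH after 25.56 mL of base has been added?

4.17

Initial n(HC3H5O3) = 0.3856 x 0.03089 = 0.01191 mol.
n(KOH) added = 0.3152 x 0.02556 = 0.008057 mol, converting that many moles of HC3H5O3 to C3H5O3-.
Remaining n(HC3H5O3) = 0.003855 mol; n(C3H5O3-) = 0.008057 mol.
By Henderson-Hasselbalch, pH = pKa + log([A^-]/[HA]) = 3.85 + log(0.008057/0.003855) = 3.85 + (+0.32) = 4.17.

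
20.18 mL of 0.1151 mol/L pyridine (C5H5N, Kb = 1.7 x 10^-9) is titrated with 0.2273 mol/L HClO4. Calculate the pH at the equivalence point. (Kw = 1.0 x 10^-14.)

3.17

n(C5H5N) = 0.1151 x 0.02018 = 0.002323 mol; V(HClO4) at equivalence = 0.002323/0.2273 = 0.01022 L.
At equivalence the base is fully converted to C5H5NH+; total volume = 0.03040 L, so [C5H5NH+] = 0.002323/0.03040 = 0.07641 M.
Ka(C5H5NH+) = Kw/Kb = 1.0e-14 / 1.7 x 10^-9 = 5.88e-6.
[H^+] = sqrt(Ka x [C5H5NH+]) = sqrt(5.88e-6 x 0.07641) = 0.000670 M.
pH = -log(0.000670) = 3.17.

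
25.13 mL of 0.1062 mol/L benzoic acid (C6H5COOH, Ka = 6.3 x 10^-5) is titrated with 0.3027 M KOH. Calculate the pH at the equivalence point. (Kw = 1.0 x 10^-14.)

8.55

n(C6H5COOH) = 0.1062 x 0.02513 = 0.002669 mol; V(KOH) at equivalence = 0.002669/0.3027 = 0.008817 L.
At equivalence all the acid is converted to C6H5COO-; total volume = 0.02513 + 0.008817 = 0.03395 L, so [C6H5COO-] = 0.002669/0.03395 = 0.07862 M.
Kb = Kw/Ka = 1.0e-14 / 6.3 x 10^-5 = 1.59e-10.
[OH^-] = sqrt(Kb x [C6H5COO-]) = sqrt(1.59e-10 x 0.07862) = 3.53e-6 M.
pOH = 5.45, so pH = 14.00 - 5.45 = 8.55.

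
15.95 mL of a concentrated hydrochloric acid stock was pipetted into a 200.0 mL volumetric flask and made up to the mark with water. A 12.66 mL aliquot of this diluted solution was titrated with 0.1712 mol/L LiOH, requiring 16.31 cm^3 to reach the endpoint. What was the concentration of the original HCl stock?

2.77 M

n(LiOH) = 0.1712 x 0.01631 = 0.002792 mol.
n(HCl) in the aliquot = 0.002792 mol.
[diluted HCl] = 0.002792 / 0.01266 = 0.2206 M.
Dilution factor = 200.0/15.95 = 12.54, so [stock] = 0.2206 x 12.54 = 2.77 M.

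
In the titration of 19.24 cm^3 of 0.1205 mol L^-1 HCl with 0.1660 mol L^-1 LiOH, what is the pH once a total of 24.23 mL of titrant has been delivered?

n(acid) = 0.1205 x 0.01924 = 0.002318 mol; n(LiOH) added = 0.1660 x 0.02423 = 0.004022 mol.
Base is in excess by 0.004022 - 0.002318 = 0.001704 mol in a total volume of 0.04347 L.
[OH^-] = 0.001704/0.04347 = 0.03919 M, so pOH = 1.41 and pH = 14.00 - 1.41 = 12.59.

12.59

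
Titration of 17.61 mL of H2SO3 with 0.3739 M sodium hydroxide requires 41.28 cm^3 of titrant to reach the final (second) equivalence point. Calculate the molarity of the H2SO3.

n(NaOH) = 0.3739 x 0.04128 = 0.01543 mol.
At the final (second) equivalence point, 2 mol OH^- react per mol H2SO3, so n(H2SO3) = 0.01543 / 2 = 0.007717 mol.
[H2SO3] = 0.007717 / 0.01761 L = 0.438 M.

0.438 M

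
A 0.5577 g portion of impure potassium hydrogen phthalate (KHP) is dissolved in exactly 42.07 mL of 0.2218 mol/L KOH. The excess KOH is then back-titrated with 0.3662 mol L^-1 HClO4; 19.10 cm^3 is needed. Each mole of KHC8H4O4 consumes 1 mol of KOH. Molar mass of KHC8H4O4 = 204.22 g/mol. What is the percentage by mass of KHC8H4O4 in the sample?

Total n(KOH) added = 0.2218 x 0.04207 = 0.009331 mol.
n(HClO4) used = 0.3662 x 0.01910 = 0.006994 mol, which equals the excess n(KOH).
So n(KOH) consumed by the sample = 0.009331 - 0.006994 = 0.002337 mol.
n(KHC8H4O4) = 0.002337 / 1 = 0.002337 mol.
mass KHC8H4O4 = 0.002337 x 204.22 = 0.4772 g, so %KHC8H4O4 = 0.4772/0.5577 x 100 = 85.6%.

85.6%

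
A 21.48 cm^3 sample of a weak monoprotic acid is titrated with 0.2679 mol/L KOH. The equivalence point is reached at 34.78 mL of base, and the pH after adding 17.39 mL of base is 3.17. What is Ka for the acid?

17.39 mL is half of the equivalence volume, so this is the half-equivalence point where [HA] = [A^-].
At half-equivalence pH = pKa, so pKa = 3.17.
Ka = 10^(-3.17) = 6.8 x 10^-4.

6.8 x 10^-4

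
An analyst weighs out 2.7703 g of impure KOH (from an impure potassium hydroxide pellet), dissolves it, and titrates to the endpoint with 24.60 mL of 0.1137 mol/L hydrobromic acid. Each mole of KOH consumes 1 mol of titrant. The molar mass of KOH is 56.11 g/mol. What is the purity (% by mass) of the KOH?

n(HBr) = 0.1137 x 0.02460 = 0.002797 mol.
n(KOH) = 0.002797 / 1 = 0.002797 mol.
mass of KOH = 0.002797 x 56.11 = 0.1569 g.
% purity = 0.1569 / 2.7703 x 100 = 5.67%.

5.67%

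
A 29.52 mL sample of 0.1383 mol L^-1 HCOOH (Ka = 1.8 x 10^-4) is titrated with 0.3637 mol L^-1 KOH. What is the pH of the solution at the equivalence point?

8.37

n(HCOOH) = 0.1383 x 0.02952 = 0.004083 mol; V(KOH) at equivalence = 0.004083/0.3637 = 0.01123 L.
At equivalence all the acid is converted to HCOO-; total volume = 0.02952 + 0.01123 = 0.04075 L, so [HCOO-] = 0.004083/0.04075 = 0.1002 M.
Kb = Kw/Ka = 1.0e-14 / 1.8 x 10^-4 = 5.56e-11.
[OH^-] = sqrt(Kb x [HCOO-]) = sqrt(5.56e-11 x 0.1002) = 2.36e-6 M.
pOH = 5.63, so pH = 14.00 - 5.63 = 8.37.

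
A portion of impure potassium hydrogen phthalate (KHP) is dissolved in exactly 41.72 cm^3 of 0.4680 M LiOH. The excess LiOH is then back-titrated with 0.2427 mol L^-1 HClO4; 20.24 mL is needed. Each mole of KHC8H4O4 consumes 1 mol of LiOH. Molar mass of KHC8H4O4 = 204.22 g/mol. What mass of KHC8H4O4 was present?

2.98 g

Total n(LiOH) added = 0.4680 x 0.04172 = 0.01952 mol.
n(HClO4) used = 0.2427 x 0.02024 = 0.004912 mol, which equals the excess n(LiOH).
So n(LiOH) consumed by the sample = 0.01952 - 0.004912 = 0.01461 mol.
n(KHC8H4O4) = 0.01461 / 1 = 0.01461 mol.
mass = 0.01461 mol x 204.22 g/mol = 2.98 g.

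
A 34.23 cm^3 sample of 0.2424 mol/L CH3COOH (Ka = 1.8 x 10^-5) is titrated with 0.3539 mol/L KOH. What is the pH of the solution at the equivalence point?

8.95

n(CH3COOH) = 0.2424 x 0.03423 = 0.008297 mol; V(KOH) at equivalence = 0.008297/0.3539 = 0.02345 L.
At equivalence all the acid is converted to CH3COO-; total volume = 0.03423 + 0.02345 = 0.05768 L, so [CH3COO-] = 0.008297/0.05768 = 0.1439 M.
Kb = Kw/Ka = 1.0e-14 / 1.8 x 10^-5 = 5.56e-10.
[OH^-] = sqrt(Kb x [CH3COO-]) = sqrt(5.56e-10 x 0.1439) = 8.94e-6 M.
pOH = 5.05, so pH = 14.00 - 5.05 = 8.95.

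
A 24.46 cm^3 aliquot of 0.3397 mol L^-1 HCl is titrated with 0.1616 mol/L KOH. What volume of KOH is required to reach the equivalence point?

n(HCl) = 0.3397 mol/L x 0.02446 L = 0.008309 mol.
At equivalence n(KOH) = n(HCl) = 0.008309 mol.
V(KOH) = 0.008309 / 0.1616 = 0.05142 L = 51.4 mL.

51.4 mL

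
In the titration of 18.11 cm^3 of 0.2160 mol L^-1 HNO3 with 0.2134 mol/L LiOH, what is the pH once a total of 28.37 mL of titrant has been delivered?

12.66

n(acid) = 0.2160 x 0.01811 = 0.003912 mol; n(LiOH) added = 0.2134 x 0.02837 = 0.006054 mol.
Base is in excess by 0.006054 - 0.003912 = 0.002142 mol in a total volume of 0.04648 L.
[OH^-] = 0.002142/0.04648 = 0.04609 M, so pOH = 1.34 and pH = 14.00 - 1.34 = 12.66.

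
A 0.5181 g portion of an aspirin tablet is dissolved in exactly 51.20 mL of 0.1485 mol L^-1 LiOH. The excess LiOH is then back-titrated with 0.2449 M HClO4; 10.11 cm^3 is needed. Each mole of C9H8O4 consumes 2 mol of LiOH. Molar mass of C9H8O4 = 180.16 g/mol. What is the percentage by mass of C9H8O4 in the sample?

Total n(LiOH) added = 0.1485 x 0.05120 = 0.007603 mol.
n(HClO4) used = 0.2449 x 0.01011 = 0.002476 mol, which equals the excess n(LiOH).
So n(LiOH) consumed by the sample = 0.007603 - 0.002476 = 0.005127 mol.
n(C9H8O4) = 0.005127 / 2 = 0.002564 mol.
mass C9H8O4 = 0.002564 x 180.16 = 0.4619 g, so %C9H8O4 = 0.4619/0.5181 x 100 = 89.1%.

89.1%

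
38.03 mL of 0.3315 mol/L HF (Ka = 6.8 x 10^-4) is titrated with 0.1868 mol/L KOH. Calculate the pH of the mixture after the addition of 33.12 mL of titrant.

3.15

Initial n(HF) = 0.3315 x 0.03803 = 0.01261 mol.
n(KOH) added = 0.1868 x 0.03312 = 0.006187 mol, converting that many moles of HF to F-.
Remaining n(HF) = 0.006420 mol; n(F-) = 0.006187 mol.
By Henderson-Hasselbalch, pH = pKa + log([A^-]/[HA]) = 3.17 + log(0.006187/0.006420) = 3.17 + (-0.02) = 3.15.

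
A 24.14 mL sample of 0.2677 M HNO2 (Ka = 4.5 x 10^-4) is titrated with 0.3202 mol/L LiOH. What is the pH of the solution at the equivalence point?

n(HNO2) = 0.2677 x 0.02414 = 0.006462 mol; V(LiOH) at equivalence = 0.006462/0.3202 = 0.02018 L.
At equivalence all the acid is converted to NO2-; total volume = 0.02414 + 0.02018 = 0.04432 L, so [NO2-] = 0.006462/0.04432 = 0.1458 M.
Kb = Kw/Ka = 1.0e-14 / 4.5 x 10^-4 = 2.22e-11.
[OH^-] = sqrt(Kb x [NO2-]) = sqrt(2.22e-11 x 0.1458) = 1.80e-6 M.
pOH = 5.74, so pH = 14.00 - 5.74 = 8.26.

8.26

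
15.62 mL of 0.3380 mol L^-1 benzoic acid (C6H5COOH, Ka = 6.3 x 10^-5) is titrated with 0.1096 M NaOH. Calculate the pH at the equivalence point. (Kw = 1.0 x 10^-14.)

n(C6H5COOH) = 0.3380 x 0.01562 = 0.005280 mol; V(NaOH) at equivalence = 0.005280/0.1096 = 0.04817 L.
At equivalence all the acid is converted to C6H5COO-; total volume = 0.01562 + 0.04817 = 0.06379 L, so [C6H5COO-] = 0.005280/0.06379 = 0.08276 M.
Kb = Kw/Ka = 1.0e-14 / 6.3 x 10^-5 = 1.59e-10.
[OH^-] = sqrt(Kb x [C6H5COO-]) = sqrt(1.59e-10 x 0.08276) = 3.62e-6 M.
pOH = 5.44, so pH = 14.00 - 5.44 = 8.56.

8.56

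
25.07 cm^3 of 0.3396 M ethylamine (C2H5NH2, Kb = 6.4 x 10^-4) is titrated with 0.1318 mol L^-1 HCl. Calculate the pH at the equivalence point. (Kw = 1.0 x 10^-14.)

5.91

n(C2H5NH2) = 0.3396 x 0.02507 = 0.008514 mol; V(HCl) at equivalence = 0.008514/0.1318 = 0.06460 L.
At equivalence the base is fully converted to C2H5NH3+; total volume = 0.08967 L, so [C2H5NH3+] = 0.008514/0.08967 = 0.09495 M.
Ka(C2H5NH3+) = Kw/Kb = 1.0e-14 / 6.4 x 10^-4 = 1.56e-11.
[H^+] = sqrt(Ka x [C2H5NH3+]) = sqrt(1.56e-11 x 0.09495) = 1.22e-6 M.
pH = -log(1.22e-6) = 5.91.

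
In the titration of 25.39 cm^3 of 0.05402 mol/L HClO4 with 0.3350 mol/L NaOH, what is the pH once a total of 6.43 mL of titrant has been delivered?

n(acid) = 0.05402 x 0.02539 = 0.001372 mol; n(NaOH) added = 0.3350 x 0.006430 = 0.002154 mol.
Base is in excess by 0.002154 - 0.001372 = 0.0007825 mol in a total volume of 0.03182 L.
[OH^-] = 0.0007825/0.03182 = 0.02459 M, so pOH = 1.61 and pH = 14.00 - 1.61 = 12.39.

12.39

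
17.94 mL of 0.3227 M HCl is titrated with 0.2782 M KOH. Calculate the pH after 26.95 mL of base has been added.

12.58

n(acid) = 0.3227 x 0.01794 = 0.005789 mol; n(KOH) added = 0.2782 x 0.02695 = 0.007497 mol.
Base is in excess by 0.007497 - 0.005789 = 0.001708 mol in a total volume of 0.04489 L.
[OH^-] = 0.001708/0.04489 = 0.03805 M, so pOH = 1.42 and pH = 14.00 - 1.42 = 12.58.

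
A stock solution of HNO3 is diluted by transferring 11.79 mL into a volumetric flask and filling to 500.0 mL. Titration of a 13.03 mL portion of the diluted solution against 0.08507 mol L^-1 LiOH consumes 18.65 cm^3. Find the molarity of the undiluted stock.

n(LiOH) = 0.08507 x 0.01865 = 0.001587 mol.
n(HNO3) in the aliquot = 0.001587 mol.
[diluted HNO3] = 0.001587 / 0.01303 = 0.1218 M.
Dilution factor = 500.0/11.79 = 42.41, so [stock] = 0.1218 x 42.41 = 5.16 M.

5.16 M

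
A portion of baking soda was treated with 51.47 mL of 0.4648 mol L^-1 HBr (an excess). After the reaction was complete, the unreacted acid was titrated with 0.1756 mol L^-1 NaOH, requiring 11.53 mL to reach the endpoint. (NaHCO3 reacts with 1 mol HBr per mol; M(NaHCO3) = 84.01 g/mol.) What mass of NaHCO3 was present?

Total n(HBr) added = 0.4648 x 0.05147 = 0.02392 mol.
n(NaOH) used = 0.1756 x 0.01153 = 0.002025 mol, which equals the excess n(HBr).
So n(HBr) consumed by the sample = 0.02392 - 0.002025 = 0.02190 mol.
n(NaHCO3) = 0.02190 / 1 = 0.02190 mol.
mass = 0.02190 mol x 84.01 g/mol = 1.84 g.

1.84 g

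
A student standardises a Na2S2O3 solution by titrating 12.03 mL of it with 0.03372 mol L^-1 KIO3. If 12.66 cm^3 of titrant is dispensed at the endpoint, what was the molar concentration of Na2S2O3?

n(KIO3) = 0.03372 x 0.01266 = 0.0004269 mol.
From the balanced equation, 1 mol KIO3 reacts with 6 mol Na2S2O3, so n(Na2S2O3) = 0.0004269 x 6/1 = 0.002561 mol.
[Na2S2O3] = 0.002561 / 0.01203 L = 0.213 M.

0.213 M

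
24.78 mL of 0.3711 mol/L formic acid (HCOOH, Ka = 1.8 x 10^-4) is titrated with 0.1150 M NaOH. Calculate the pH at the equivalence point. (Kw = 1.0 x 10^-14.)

n(HCOOH) = 0.3711 x 0.02478 = 0.009196 mol; V(NaOH) at equivalence = 0.009196/0.1150 = 0.07996 L.
At equivalence all the acid is converted to HCOO-; total volume = 0.02478 + 0.07996 = 0.1047 L, so [HCOO-] = 0.009196/0.1047 = 0.08779 M.
Kb = Kw/Ka = 1.0e-14 / 1.8 x 10^-4 = 5.56e-11.
[OH^-] = sqrt(Kb x [HCOO-]) = sqrt(5.56e-11 x 0.08779) = 2.21e-6 M.
pOH = 5.66, so pH = 14.00 - 5.66 = 8.34.

8.34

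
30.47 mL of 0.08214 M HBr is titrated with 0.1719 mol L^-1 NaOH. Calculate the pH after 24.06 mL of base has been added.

n(acid) = 0.08214 x 0.03047 = 0.002503 mol; n(NaOH) added = 0.1719 x 0.02406 = 0.004136 mol.
Base is in excess by 0.004136 - 0.002503 = 0.001633 mol in a total volume of 0.05453 L.
[OH^-] = 0.001633/0.05453 = 0.02995 M, so pOH = 1.52 and pH = 14.00 - 1.52 = 12.48.

12.48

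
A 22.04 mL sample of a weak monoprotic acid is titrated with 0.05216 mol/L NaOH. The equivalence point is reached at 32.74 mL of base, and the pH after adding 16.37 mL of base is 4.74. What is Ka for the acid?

16.37 mL is half of the equivalence volume, so this is the half-equivalence point where [HA] = [A^-].
At half-equivalence pH = pKa, so pKa = 4.74.
Ka = 10^(-4.74) = 1.8 x 10^-5.

1.8 x 10^-5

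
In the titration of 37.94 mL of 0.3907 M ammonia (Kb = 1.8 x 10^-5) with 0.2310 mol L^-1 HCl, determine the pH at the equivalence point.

n(NH3) = 0.3907 x 0.03794 = 0.01482 mol; V(HCl) at equivalence = 0.01482/0.2310 = 0.06417 L.
At equivalence the base is fully converted to NH4+; total volume = 0.1021 L, so [NH4+] = 0.01482/0.1021 = 0.1452 M.
Ka(NH4+) = Kw/Kb = 1.0e-14 / 1.8 x 10^-5 = 5.56e-10.
[H^+] = sqrt(Ka x [NH4+]) = sqrt(5.56e-10 x 0.1452) = 8.98e-6 M.
pH = -log(8.98e-6) = 5.05.

5.05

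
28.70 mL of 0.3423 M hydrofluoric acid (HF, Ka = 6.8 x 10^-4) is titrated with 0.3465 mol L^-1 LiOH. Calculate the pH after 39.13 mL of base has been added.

n(acid) = 0.3423 x 0.02870 = 0.009824 mol; n(LiOH) added = 0.3465 x 0.03913 = 0.01356 mol.
Base is in excess by 0.01356 - 0.009824 = 0.003735 mol in a total volume of 0.06783 L.
[OH^-] = 0.003735/0.06783 = 0.05506 M, so pOH = 1.26 and pH = 14.00 - 1.26 = 12.74.

12.74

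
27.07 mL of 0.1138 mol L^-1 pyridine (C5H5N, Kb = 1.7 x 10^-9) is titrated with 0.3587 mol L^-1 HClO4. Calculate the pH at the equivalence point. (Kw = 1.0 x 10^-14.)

3.15

n(C5H5N) = 0.1138 x 0.02707 = 0.003081 mol; V(HClO4) at equivalence = 0.003081/0.3587 = 0.008588 L.
At equivalence the base is fully converted to C5H5NH+; total volume = 0.03566 L, so [C5H5NH+] = 0.003081/0.03566 = 0.08639 M.
Ka(C5H5NH+) = Kw/Kb = 1.0e-14 / 1.7 x 10^-9 = 5.88e-6.
[H^+] = sqrt(Ka x [C5H5NH+]) = sqrt(5.88e-6 x 0.08639) = 0.000713 M.
pH = -log(0.000713) = 3.15.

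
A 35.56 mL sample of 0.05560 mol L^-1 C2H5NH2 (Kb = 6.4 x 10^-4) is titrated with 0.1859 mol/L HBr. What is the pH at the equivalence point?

n(C2H5NH2) = 0.05560 x 0.03556 = 0.001977 mol; V(HBr) at equivalence = 0.001977/0.1859 = 0.01064 L.
At equivalence the base is fully converted to C2H5NH3+; total volume = 0.04620 L, so [C2H5NH3+] = 0.001977/0.04620 = 0.04280 M.
Ka(C2H5NH3+) = Kw/Kb = 1.0e-14 / 6.4 x 10^-4 = 1.56e-11.
[H^+] = sqrt(Ka x [C2H5NH3+]) = sqrt(1.56e-11 x 0.04280) = 8.18e-7 M.
pH = -log(8.18e-7) = 6.09.

6.09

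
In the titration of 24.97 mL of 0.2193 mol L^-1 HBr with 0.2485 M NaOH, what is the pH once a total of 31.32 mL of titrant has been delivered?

n(acid) = 0.2193 x 0.02497 = 0.005476 mol; n(NaOH) added = 0.2485 x 0.03132 = 0.007783 mol.
Base is in excess by 0.007783 - 0.005476 = 0.002307 mol in a total volume of 0.05629 L.
[OH^-] = 0.002307/0.05629 = 0.04099 M, so pOH = 1.39 and pH = 14.00 - 1.39 = 12.61.

12.61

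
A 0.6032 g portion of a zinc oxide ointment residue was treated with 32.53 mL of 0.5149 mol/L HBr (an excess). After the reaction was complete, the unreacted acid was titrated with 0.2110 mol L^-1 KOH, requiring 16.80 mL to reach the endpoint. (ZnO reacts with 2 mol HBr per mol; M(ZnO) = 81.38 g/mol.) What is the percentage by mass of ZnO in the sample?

89.1%

Total n(HBr) added = 0.5149 x 0.03253 = 0.01675 mol.
n(KOH) used = 0.2110 x 0.01680 = 0.003545 mol, which equals the excess n(HBr).
So n(HBr) consumed by the sample = 0.01675 - 0.003545 = 0.01320 mol.
n(ZnO) = 0.01320 / 2 = 0.006602 mol.
mass ZnO = 0.006602 x 81.38 = 0.5373 g, so %ZnO = 0.5373/0.6032 x 100 = 89.1%.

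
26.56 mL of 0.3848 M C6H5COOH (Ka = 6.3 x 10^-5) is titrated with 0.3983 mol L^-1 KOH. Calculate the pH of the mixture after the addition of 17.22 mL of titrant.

Initial n(C6H5COOH) = 0.3848 x 0.02656 = 0.01022 mol.
n(KOH) added = 0.3983 x 0.01722 = 0.006859 mol, converting that many moles of C6H5COOH to C6H5COO-.
Remaining n(C6H5COOH) = 0.003362 mol; n(C6H5COO-) = 0.006859 mol.
By Henderson-Hasselbalch, pH = pKa + log([A^-]/[HA]) = 4.20 + log(0.006859/0.003362) = 4.20 + (+0.31) = 4.51.

4.51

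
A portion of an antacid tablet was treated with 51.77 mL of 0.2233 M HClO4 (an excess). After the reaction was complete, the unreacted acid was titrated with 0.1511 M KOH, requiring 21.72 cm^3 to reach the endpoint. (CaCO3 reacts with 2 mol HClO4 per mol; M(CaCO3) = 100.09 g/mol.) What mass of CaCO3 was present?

Total n(HClO4) added = 0.2233 x 0.05177 = 0.01156 mol.
n(KOH) used = 0.1511 x 0.02172 = 0.003282 mol, which equals the excess n(HClO4).
So n(HClO4) consumed by the sample = 0.01156 - 0.003282 = 0.008278 mol.
n(CaCO3) = 0.008278 / 2 = 0.004139 mol.
mass = 0.004139 mol x 100.09 g/mol = 0.414 g.

0.414 g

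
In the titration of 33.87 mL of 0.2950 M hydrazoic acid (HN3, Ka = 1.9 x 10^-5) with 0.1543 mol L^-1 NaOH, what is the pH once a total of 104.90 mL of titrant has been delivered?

n(acid) = 0.2950 x 0.03387 = 0.009992 mol; n(NaOH) added = 0.1543 x 0.1049 = 0.01619 mol.
Base is in excess by 0.01619 - 0.009992 = 0.006194 mol in a total volume of 0.1388 L.
[OH^-] = 0.006194/0.1388 = 0.04464 M, so pOH = 1.35 and pH = 14.00 - 1.35 = 12.65.

12.65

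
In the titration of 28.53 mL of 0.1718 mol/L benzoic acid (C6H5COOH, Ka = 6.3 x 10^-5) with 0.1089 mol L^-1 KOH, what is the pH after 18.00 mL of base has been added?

Initial n(C6H5COOH) = 0.1718 x 0.02853 = 0.004901 mol.
n(KOH) added = 0.1089 x 0.01800 = 0.001960 mol, converting that many moles of C6H5COOH to C6H5COO-.
Remaining n(C6H5COOH) = 0.002941 mol; n(C6H5COO-) = 0.001960 mol.
By Henderson-Hasselbalch, pH = pKa + log([A^-]/[HA]) = 4.20 + log(0.001960/0.002941) = 4.20 + (-0.18) = 4.02.

4.02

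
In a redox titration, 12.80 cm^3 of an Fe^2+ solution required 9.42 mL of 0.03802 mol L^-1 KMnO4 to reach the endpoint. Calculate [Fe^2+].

0.140 M

n(KMnO4) = 0.03802 x 0.009420 = 0.0003581 mol.
From the balanced equation, 1 mol KMnO4 reacts with 5 mol Fe^2+, so n(Fe^2+) = 0.0003581 x 5/1 = 0.001791 mol.
[Fe^2+] = 0.001791 / 0.01280 L = 0.140 M.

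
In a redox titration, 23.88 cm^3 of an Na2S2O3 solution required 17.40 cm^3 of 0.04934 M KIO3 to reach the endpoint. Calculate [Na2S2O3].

n(KIO3) = 0.04934 x 0.01740 = 0.0008585 mol.
From the balanced equation, 1 mol KIO3 reacts with 6 mol Na2S2O3, so n(Na2S2O3) = 0.0008585 x 6/1 = 0.005151 mol.
[Na2S2O3] = 0.005151 / 0.02388 L = 0.216 M.

0.216 M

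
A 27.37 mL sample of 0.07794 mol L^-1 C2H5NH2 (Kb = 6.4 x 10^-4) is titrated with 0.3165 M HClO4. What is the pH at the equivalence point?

6.01

n(C2H5NH2) = 0.07794 x 0.02737 = 0.002133 mol; V(HClO4) at equivalence = 0.002133/0.3165 = 0.006740 L.
At equivalence the base is fully converted to C2H5NH3+; total volume = 0.03411 L, so [C2H5NH3+] = 0.002133/0.03411 = 0.06254 M.
Ka(C2H5NH3+) = Kw/Kb = 1.0e-14 / 6.4 x 10^-4 = 1.56e-11.
[H^+] = sqrt(Ka x [C2H5NH3+]) = sqrt(1.56e-11 x 0.06254) = 9.89e-7 M.
pH = -log(9.89e-7) = 6.01.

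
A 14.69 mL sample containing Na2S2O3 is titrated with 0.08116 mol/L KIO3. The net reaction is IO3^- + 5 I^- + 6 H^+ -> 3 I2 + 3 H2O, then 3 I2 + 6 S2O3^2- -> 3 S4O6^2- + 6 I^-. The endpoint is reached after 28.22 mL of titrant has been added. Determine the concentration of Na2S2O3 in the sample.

0.935 M

n(KIO3) = 0.08116 x 0.02822 = 0.002290 mol.
From the balanced equation, 1 mol KIO3 reacts with 6 mol Na2S2O3, so n(Na2S2O3) = 0.002290 x 6/1 = 0.01374 mol.
[Na2S2O3] = 0.01374 / 0.01469 L = 0.935 M.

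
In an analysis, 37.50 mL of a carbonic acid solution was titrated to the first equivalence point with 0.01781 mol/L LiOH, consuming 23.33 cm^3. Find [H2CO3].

n(LiOH) = 0.01781 x 0.02333 = 0.0004155 mol.
At the first equivalence point, 1 mol OH^- react per mol H2CO3, so n(H2CO3) = 0.0004155 / 1 = 0.0004155 mol.
[H2CO3] = 0.0004155 / 0.03750 L = 0.0111 M.

0.0111 M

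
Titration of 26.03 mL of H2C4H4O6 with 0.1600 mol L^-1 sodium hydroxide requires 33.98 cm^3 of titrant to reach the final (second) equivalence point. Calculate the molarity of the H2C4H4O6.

0.104 M

n(NaOH) = 0.1600 x 0.03398 = 0.005437 mol.
At the final (second) equivalence point, 2 mol OH^- react per mol H2C4H4O6, so n(H2C4H4O6) = 0.005437 / 2 = 0.002718 mol.
[H2C4H4O6] = 0.002718 / 0.02603 L = 0.104 M.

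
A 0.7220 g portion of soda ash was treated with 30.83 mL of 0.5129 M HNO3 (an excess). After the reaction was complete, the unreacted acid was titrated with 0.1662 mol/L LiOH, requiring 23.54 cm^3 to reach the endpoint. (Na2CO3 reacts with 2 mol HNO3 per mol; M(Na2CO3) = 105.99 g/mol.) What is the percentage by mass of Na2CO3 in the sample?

Total n(HNO3) added = 0.5129 x 0.03083 = 0.01581 mol.
n(LiOH) used = 0.1662 x 0.02354 = 0.003912 mol, which equals the excess n(HNO3).
So n(HNO3) consumed by the sample = 0.01581 - 0.003912 = 0.01190 mol.
n(Na2CO3) = 0.01190 / 2 = 0.005950 mol.
mass Na2CO3 = 0.005950 x 105.99 = 0.6307 g, so %Na2CO3 = 0.6307/0.7220 x 100 = 87.3%.

87.3%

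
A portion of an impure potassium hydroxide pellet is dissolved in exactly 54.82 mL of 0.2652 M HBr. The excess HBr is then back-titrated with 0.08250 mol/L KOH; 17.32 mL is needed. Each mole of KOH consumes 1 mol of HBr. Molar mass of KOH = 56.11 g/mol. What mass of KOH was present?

0.736 g

Total n(HBr) added = 0.2652 x 0.05482 = 0.01454 mol.
n(KOH) used = 0.08250 x 0.01732 = 0.001429 mol, which equals the excess n(HBr).
So n(HBr) consumed by the sample = 0.01454 - 0.001429 = 0.01311 mol.
n(KOH) = 0.01311 / 1 = 0.01311 mol.
mass = 0.01311 mol x 56.11 g/mol = 0.736 g.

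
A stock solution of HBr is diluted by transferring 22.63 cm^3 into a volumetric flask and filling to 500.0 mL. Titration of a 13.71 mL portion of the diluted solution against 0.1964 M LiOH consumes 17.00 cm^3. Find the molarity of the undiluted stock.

5.38 M

n(LiOH) = 0.1964 x 0.01700 = 0.003339 mol.
n(HBr) in the aliquot = 0.003339 mol.
[diluted HBr] = 0.003339 / 0.01371 = 0.2435 M.
Dilution factor = 500.0/22.63 = 22.09, so [stock] = 0.2435 x 22.09 = 5.38 M.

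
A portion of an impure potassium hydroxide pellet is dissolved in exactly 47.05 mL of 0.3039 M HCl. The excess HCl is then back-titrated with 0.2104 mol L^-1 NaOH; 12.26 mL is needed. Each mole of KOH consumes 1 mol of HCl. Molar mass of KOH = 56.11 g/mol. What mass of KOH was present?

0.658 g

Total n(HCl) added = 0.3039 x 0.04705 = 0.01430 mol.
n(NaOH) used = 0.2104 x 0.01226 = 0.002580 mol, which equals the excess n(HCl).
So n(HCl) consumed by the sample = 0.01430 - 0.002580 = 0.01172 mol.
n(KOH) = 0.01172 / 1 = 0.01172 mol.
mass = 0.01172 mol x 56.11 g/mol = 0.658 g.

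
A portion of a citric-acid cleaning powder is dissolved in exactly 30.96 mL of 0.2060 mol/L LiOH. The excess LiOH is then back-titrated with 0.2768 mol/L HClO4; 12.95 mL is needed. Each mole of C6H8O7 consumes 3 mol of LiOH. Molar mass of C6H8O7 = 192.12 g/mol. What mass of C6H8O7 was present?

Total n(LiOH) added = 0.2060 x 0.03096 = 0.006378 mol.
n(HClO4) used = 0.2768 x 0.01295 = 0.003585 mol, which equals the excess n(LiOH).
So n(LiOH) consumed by the sample = 0.006378 - 0.003585 = 0.002793 mol.
n(C6H8O7) = 0.002793 / 3 = 0.0009311 mol.
mass = 0.0009311 mol x 192.12 g/mol = 0.179 g.

0.179 g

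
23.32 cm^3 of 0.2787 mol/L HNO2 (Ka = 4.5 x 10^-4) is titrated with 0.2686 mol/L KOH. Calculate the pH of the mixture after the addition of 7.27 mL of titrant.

Initial n(HNO2) = 0.2787 x 0.02332 = 0.006499 mol.
n(KOH) added = 0.2686 x 0.007270 = 0.001953 mol, converting that many moles of HNO2 to NO2-.
Remaining n(HNO2) = 0.004547 mol; n(NO2-) = 0.001953 mol.
By Henderson-Hasselbalch, pH = pKa + log([A^-]/[HA]) = 3.35 + log(0.001953/0.004547) = 3.35 + (-0.37) = 2.98.

2.98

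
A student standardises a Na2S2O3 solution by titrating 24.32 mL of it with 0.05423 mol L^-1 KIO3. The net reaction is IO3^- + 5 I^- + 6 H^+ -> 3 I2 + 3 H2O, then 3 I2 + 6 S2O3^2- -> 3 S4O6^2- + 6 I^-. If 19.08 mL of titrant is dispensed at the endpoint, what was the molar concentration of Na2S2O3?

n(KIO3) = 0.05423 x 0.01908 = 0.001035 mol.
From the balanced equation, 1 mol KIO3 reacts with 6 mol Na2S2O3, so n(Na2S2O3) = 0.001035 x 6/1 = 0.006208 mol.
[Na2S2O3] = 0.006208 / 0.02432 L = 0.255 M.

0.255 M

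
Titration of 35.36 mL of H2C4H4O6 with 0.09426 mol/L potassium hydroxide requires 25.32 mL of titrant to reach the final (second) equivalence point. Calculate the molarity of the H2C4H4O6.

n(KOH) = 0.09426 x 0.02532 = 0.002387 mol.
At the final (second) equivalence point, 2 mol OH^- react per mol H2C4H4O6, so n(H2C4H4O6) = 0.002387 / 2 = 0.001193 mol.
[H2C4H4O6] = 0.001193 / 0.03536 L = 0.0337 M.

0.0337 M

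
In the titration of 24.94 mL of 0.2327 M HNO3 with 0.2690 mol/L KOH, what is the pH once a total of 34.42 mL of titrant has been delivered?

12.77

n(acid) = 0.2327 x 0.02494 = 0.005804 mol; n(KOH) added = 0.2690 x 0.03442 = 0.009259 mol.
Base is in excess by 0.009259 - 0.005804 = 0.003455 mol in a total volume of 0.05936 L.
[OH^-] = 0.003455/0.05936 = 0.05821 M, so pOH = 1.23 and pH = 14.00 - 1.23 = 12.77.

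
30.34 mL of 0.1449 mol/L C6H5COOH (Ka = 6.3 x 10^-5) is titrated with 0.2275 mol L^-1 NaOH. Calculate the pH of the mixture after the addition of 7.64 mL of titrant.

Initial n(C6H5COOH) = 0.1449 x 0.03034 = 0.004396 mol.
n(NaOH) added = 0.2275 x 0.007640 = 0.001738 mol, converting that many moles of C6H5COOH to C6H5COO-.
Remaining n(C6H5COOH) = 0.002658 mol; n(C6H5COO-) = 0.001738 mol.
By Henderson-Hasselbalch, pH = pKa + log([A^-]/[HA]) = 4.20 + log(0.001738/0.002658) = 4.20 + (-0.18) = 4.02.

4.02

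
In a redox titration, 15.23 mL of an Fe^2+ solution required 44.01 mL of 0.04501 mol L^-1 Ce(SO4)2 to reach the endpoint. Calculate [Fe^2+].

n(Ce(SO4)2) = 0.04501 x 0.04401 = 0.001981 mol.
From the balanced equation, 1 mol Ce(SO4)2 reacts with 1 mol Fe^2+, so n(Fe^2+) = 0.001981 x 1/1 = 0.001981 mol.
[Fe^2+] = 0.001981 / 0.01523 L = 0.130 M.

0.130 M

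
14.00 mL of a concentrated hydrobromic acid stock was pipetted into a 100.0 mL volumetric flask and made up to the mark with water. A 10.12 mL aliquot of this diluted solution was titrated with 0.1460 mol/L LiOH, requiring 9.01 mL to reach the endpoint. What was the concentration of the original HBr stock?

0.928 M

n(LiOH) = 0.1460 x 0.009010 = 0.001315 mol.
n(HBr) in the aliquot = 0.001315 mol.
[diluted HBr] = 0.001315 / 0.01012 = 0.1300 M.
Dilution factor = 100.0/14.00 = 7.143, so [stock] = 0.1300 x 7.143 = 0.928 M.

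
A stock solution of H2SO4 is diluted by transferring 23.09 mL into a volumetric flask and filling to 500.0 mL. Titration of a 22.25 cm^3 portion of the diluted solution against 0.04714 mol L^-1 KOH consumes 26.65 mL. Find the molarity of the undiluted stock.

n(KOH) = 0.04714 x 0.02665 = 0.001256 mol.
n(H2SO4) in the aliquot = 0.001256 x 1/2 = 0.0006281 mol.
[diluted H2SO4] = 0.0006281 / 0.02225 = 0.02823 M.
Dilution factor = 500.0/23.09 = 21.65, so [stock] = 0.02823 x 21.65 = 0.611 M.

0.611 M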